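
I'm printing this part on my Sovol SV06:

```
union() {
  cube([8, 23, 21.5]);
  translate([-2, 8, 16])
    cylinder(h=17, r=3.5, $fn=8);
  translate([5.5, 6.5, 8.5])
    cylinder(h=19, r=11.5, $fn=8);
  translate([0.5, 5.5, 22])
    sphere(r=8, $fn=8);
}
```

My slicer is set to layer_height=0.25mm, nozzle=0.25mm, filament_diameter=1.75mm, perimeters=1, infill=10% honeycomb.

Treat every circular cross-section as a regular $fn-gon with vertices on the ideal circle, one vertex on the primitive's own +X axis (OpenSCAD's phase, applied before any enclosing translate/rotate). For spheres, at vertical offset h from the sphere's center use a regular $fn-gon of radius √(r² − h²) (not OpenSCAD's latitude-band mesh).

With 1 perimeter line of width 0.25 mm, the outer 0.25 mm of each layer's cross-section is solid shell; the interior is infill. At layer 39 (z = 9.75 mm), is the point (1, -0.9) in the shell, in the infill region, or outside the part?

At z = 9.75 mm: the 8×23 cube contributes its full rectangle; the cylinder at (-2, 8) is not intersected at this z (z outside [16, 33]); the r=11.5 cylinder at (5.5, 6.5) gives a regular 8-gon of circumradius 11.5 (constant along its height); the sphere at (0.5, 5.5) is not intersected at this z (|z−center|=12.250 > r=8); Combining (union): the regions partially overlap (shared area 136.44 mm²), so overlapping operands fuse into one piece — 1 connected region. Overall, the cross-section is a single solid region. The nearest boundary edge runs (5.50, -5.00)→(-2.63, -1.63); distance from the point to it = 2.07 mm. The point is inside the cross-section and 2.07 mm from the nearest boundary — more than the 0.25 mm shell width (1 × 0.25), so it's in the infill interior.

infill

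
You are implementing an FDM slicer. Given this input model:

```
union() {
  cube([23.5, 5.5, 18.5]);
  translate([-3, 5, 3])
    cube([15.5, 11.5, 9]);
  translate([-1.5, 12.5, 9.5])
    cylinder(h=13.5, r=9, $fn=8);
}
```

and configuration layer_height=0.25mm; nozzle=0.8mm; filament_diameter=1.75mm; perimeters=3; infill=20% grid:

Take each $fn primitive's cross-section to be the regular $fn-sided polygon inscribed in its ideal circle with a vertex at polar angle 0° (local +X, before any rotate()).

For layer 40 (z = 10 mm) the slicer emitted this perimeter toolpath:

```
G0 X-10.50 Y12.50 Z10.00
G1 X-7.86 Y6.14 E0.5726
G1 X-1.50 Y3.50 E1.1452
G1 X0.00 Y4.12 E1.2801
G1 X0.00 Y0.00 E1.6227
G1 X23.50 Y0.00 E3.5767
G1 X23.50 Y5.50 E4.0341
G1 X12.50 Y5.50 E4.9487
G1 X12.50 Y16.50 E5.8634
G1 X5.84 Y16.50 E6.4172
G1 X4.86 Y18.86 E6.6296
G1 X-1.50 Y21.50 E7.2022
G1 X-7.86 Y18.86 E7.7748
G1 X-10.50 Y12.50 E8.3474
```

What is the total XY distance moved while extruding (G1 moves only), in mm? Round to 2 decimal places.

Sum the Euclidean lengths of each G1 segment: total = 100.39 mm.

100.39 mm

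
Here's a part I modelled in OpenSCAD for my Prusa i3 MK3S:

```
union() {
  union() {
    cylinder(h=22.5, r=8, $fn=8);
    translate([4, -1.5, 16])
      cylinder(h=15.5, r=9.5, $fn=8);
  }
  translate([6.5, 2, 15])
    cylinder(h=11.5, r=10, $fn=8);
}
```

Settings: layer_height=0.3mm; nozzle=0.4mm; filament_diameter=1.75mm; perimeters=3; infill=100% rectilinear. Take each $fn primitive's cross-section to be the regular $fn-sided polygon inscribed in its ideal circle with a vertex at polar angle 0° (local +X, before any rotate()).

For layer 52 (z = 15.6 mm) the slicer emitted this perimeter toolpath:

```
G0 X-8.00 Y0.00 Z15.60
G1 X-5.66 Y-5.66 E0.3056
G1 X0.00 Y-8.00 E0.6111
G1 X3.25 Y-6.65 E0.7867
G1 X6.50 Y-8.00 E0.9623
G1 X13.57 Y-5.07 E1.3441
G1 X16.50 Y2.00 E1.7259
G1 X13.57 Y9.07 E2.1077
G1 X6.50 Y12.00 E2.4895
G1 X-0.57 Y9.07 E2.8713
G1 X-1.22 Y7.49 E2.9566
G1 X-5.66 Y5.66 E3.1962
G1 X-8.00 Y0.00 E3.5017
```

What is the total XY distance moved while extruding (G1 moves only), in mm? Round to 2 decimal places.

Sum the Euclidean lengths of each G1 segment: total = 70.19 mm.

70.19 mm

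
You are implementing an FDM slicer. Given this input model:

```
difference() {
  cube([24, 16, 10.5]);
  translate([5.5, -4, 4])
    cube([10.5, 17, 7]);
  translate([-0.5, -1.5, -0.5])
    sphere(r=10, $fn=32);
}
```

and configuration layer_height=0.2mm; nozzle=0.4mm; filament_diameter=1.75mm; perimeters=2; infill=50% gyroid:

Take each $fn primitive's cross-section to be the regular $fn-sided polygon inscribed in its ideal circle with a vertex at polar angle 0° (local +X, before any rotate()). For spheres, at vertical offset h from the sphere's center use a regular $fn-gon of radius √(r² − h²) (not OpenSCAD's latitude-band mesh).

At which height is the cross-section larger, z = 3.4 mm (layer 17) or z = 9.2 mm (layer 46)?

Layer 17 (z = 3.4): the 24×16 cube contributes its full rectangle (area 384.00 mm²); the cube at (5.5, -4) is not intersected at this z (z outside [4, 11]); the r=10 sphere at (-0.5, -1.5) contributes a regular 32-gon of circumradius √(10²−3.9²) = 9.208 (area = (32/2)·9.208²·sin(360°/32) = 264.67 mm²); After the difference (first − rest): starting from the 24×16 cube (384.00 mm²), the r=10 sphere at (-0.5, -1.5) partially overlaps it — only the 48.62 mm² overlap (of its 264.67 mm²) is removed, clipping the outline — area = 335.38 mm². So its area = 335.38 mm². Layer 46 (z = 9.2): the 24×16 cube contributes its full rectangle (area 384.00 mm²); the cube at (5.5, -4) (footprint 10.5×17) is included at this height (area 178.50 mm²); the r=10 sphere at (-0.5, -1.5) slices to a regular 32-gon of circumradius 2.431 (√(r²−h²) with h=9.7 from center) (area = (32/2)·2.431²·sin(360°/32) = 18.45 mm²); Taking the first minus the rest: starting from the 24×16 cube (384.00 mm²), the 10.5×17 cube at (5.5, -4) partially overlaps it — only the 136.50 mm² overlap (of its 178.50 mm²) is removed, clipping the outline; the r=10 sphere at (-0.5, -1.5) partially overlaps it — only the 0.77 mm² overlap (of its 18.45 mm²) is removed, clipping the outline — area = 246.73 mm². So its area = 246.73 mm². Layer 17 is larger (335.38 vs 246.73 mm²).

layer 17 (z = 3.4 mm)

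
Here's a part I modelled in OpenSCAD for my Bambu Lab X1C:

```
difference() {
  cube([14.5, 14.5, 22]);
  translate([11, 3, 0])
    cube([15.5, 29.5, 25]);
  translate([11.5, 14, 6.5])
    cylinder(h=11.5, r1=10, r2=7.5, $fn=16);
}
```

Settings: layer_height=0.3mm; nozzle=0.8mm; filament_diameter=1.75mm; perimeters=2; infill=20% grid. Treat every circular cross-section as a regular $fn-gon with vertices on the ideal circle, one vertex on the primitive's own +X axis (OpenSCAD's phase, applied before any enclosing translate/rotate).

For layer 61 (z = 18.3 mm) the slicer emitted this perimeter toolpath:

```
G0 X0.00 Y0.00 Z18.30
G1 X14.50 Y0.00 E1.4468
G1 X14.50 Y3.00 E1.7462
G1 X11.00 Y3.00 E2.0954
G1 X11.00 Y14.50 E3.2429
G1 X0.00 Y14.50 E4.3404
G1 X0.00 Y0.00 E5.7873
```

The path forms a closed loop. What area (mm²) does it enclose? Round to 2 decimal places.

170.00 mm²

Apply the shoelace formula to the sequence of (X, Y) vertices; enclosed area = 170.00 mm².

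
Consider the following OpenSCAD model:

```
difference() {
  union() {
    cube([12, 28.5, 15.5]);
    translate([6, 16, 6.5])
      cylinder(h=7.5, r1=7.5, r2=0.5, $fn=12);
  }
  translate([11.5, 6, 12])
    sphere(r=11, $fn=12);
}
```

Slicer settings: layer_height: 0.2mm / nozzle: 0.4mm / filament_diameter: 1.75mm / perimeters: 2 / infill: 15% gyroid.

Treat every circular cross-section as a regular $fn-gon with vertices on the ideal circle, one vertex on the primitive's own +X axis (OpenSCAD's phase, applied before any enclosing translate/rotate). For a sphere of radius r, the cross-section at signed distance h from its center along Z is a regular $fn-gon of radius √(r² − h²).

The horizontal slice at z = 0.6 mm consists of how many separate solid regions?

At z = 0.6 mm: the cube (footprint 12×28.5) is included at this height; the cone at (6, 16) is absent (z outside [6.5, 14]); Combining (union): only the 12×28.5 cube is present, so the union is just that shape — 1 connected region; the sphere at (11.5, 6) is absent (|z−center|=11.400 > r=11); Taking the first minus the rest: none of the subtracted shapes is present at this height, so that combined region is unchanged — 1 connected region. The result has 1 disconnected region.

1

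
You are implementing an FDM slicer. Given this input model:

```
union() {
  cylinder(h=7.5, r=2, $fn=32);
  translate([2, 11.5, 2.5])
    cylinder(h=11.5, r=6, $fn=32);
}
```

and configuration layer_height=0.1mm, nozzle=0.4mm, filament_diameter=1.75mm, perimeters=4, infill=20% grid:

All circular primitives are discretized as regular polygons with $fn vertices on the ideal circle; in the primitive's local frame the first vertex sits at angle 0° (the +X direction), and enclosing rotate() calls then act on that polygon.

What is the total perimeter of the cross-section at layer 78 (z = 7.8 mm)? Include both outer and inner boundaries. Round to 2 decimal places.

37.64 mm

At z = 7.8 mm: the cylinder does not reach this height (z outside [0, 7.5]); the r=6 cylinder at (2, 11.5) gives a regular 32-gon of circumradius 6 (constant along its height) (perimeter = 2·32·6.000·sin(180°/32) = 37.64 mm); Merging all regions: only the r=6 cylinder at (2, 11.5) is present, so the union is just that shape — boundary = 37.64 mm. Overall, the cross-section is a single solid region. Total boundary length (outer) = 37.64 mm.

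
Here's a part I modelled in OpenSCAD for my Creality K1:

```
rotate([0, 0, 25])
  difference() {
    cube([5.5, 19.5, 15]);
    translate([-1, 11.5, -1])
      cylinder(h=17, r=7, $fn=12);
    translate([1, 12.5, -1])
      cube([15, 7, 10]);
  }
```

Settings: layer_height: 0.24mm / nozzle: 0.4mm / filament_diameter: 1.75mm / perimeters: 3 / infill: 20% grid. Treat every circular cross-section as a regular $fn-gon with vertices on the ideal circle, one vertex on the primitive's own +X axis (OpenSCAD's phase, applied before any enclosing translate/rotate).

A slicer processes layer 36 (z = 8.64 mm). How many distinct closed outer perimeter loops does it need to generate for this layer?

At z = 8.64 mm: the 5.5×19.5 cube contributes its full rectangle; the cylinder at (-1, 11.5): section is a regular 12-gon, circumradius r=7; the 15×7 cube at (1, 12.5) contributes its full rectangle; After the difference (first − rest): starting from the 5.5×19.5 cube, the r=7 cylinder at (-1, 11.5) partially overlaps it — only the 58.83 mm² overlap (of its 147.00 mm²) is removed, clipping the outline; the 15×7 cube at (1, 12.5) partially overlaps it — only the 13.18 mm² overlap (of its 105.00 mm²) is removed, clipping the outline — 2 connected regions; (whole slice rotated 25° about Z — lengths, areas and connectivity unchanged). The result has 2 disconnected regions.

2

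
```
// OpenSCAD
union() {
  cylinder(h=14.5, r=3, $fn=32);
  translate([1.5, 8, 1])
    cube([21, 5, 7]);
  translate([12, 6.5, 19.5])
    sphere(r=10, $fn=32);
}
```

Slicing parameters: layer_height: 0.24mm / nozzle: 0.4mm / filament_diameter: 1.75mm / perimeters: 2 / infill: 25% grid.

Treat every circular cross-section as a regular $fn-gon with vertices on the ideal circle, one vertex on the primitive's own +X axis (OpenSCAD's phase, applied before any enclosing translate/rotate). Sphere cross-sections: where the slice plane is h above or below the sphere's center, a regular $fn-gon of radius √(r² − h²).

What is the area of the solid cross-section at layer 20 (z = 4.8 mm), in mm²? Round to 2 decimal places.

At z = 4.8 mm: the r=3 cylinder gives a regular 32-gon of circumradius 3 (constant along its height) (area = (32/2)·3.000²·sin(360°/32) = 28.09 mm²); the cube at (1.5, 8) (footprint 21×5) is included at this height (area 105.00 mm²); the sphere at (12, 6.5) does not reach this height (|z−center|=14.700 > r=10); Merging all regions: the 2 present regions are separate (no shared area or edge), so areas and boundary lengths simply add and each stays a separate island — area = 133.09 mm². Overall, the cross-section has 2 separate islands. Net area = 133.09 mm².

133.09 mm²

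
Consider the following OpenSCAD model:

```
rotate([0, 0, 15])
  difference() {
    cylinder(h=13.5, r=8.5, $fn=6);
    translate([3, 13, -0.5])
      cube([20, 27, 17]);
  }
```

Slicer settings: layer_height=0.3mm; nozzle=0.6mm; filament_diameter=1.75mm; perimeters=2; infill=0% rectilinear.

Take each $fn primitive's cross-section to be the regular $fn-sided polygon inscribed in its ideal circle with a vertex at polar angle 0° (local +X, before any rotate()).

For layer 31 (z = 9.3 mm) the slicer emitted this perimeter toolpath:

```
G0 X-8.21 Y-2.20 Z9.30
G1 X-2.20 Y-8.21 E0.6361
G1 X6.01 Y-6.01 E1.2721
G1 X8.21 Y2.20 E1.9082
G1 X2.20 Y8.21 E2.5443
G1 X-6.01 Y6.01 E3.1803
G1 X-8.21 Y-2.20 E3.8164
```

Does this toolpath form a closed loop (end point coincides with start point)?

Start point (G0): (-8.21, -2.20). End point (last G1): the path returns to the start — closed.

yes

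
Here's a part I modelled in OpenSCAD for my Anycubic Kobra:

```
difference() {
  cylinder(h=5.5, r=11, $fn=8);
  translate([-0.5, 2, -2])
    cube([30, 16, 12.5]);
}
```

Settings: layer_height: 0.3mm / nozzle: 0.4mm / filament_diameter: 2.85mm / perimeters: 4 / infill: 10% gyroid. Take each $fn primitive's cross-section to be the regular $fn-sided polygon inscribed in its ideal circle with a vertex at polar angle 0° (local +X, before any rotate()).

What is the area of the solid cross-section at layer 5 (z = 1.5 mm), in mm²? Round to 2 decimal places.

At z = 1.5 mm: the r=11 cylinder gives a regular 8-gon of circumradius 11 (constant along its height) (area = (8/2)·11.000²·sin(360°/8) = 342.24 mm²); the cube at (-0.5, 2) is present — its section is the full 30×16 rectangle (area 480.00 mm²); After the difference (first − rest): starting from the r=11 cylinder (342.24 mm²), the 30×16 cube at (-0.5, 2) partially overlaps it — only the 68.84 mm² overlap (of its 480.00 mm²) is removed, clipping the outline — area = 273.40 mm². Overall, the cross-section is a single solid region. Net area = 273.40 mm².

273.40 mm²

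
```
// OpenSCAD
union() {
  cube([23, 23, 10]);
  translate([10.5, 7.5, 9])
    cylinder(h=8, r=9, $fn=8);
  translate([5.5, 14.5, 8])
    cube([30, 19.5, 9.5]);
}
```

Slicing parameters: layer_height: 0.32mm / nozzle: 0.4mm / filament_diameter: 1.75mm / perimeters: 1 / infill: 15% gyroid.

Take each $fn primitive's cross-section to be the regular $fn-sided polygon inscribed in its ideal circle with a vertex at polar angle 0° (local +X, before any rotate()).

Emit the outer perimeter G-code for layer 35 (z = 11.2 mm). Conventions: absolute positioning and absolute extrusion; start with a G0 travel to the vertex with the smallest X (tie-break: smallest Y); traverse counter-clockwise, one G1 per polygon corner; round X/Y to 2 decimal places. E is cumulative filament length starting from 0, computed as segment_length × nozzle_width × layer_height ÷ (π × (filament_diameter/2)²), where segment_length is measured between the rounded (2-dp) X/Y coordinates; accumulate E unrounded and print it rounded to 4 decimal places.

G0 X1.50 Y7.50 Z11.20
G1 X4.14 Y1.14 E0.3665
G1 X10.50 Y-1.50 E0.7329
G1 X16.86 Y1.14 E1.0994
G1 X19.50 Y7.50 E1.4658
G1 X16.86 Y13.86 E1.8323
G1 X15.33 Y14.50 E1.9205
G1 X35.50 Y14.50 E2.9939
G1 X35.50 Y34.00 E4.0316
G1 X5.50 Y34.00 E5.6281
G1 X5.50 Y14.50 E6.6658
G1 X5.67 Y14.50 E6.6749
G1 X4.14 Y13.86 E6.7631
G1 X1.50 Y7.50 E7.1296

At z = 11.2 mm: the cube is not intersected at this z (z outside [0, 10]); the r=9 cylinder at (10.5, 7.5) gives a regular 8-gon of circumradius 9 (constant along its height); the cube at (5.5, 14.5) (footprint 30×19.5) is included at this height; Merging all regions: the regions partially overlap (shared area 9.66 mm²), so overlapping operands fuse into one piece — 1 connected region. The outline is a single polygon with 13 vertices. Extrusion per mm of travel: 0.4 × 0.32 / (π × 0.875²) = 0.053216. Accumulating E over each segment gives final E = 7.1296.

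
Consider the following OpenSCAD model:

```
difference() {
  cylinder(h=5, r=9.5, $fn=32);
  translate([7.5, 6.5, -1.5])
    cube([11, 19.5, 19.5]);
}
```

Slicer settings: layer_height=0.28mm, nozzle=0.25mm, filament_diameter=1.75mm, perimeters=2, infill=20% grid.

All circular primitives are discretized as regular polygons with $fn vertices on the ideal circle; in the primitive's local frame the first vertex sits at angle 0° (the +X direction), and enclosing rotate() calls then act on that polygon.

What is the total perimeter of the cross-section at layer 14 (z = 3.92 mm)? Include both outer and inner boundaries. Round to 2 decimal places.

At z = 3.92 mm: the r=9.5 cylinder contributes a regular 32-gon of circumradius 9.5 (perimeter = 2·32·9.500·sin(180°/32) = 59.59 mm); the cube at (7.5, 6.5) (footprint 11×19.5) is included at this height (perimeter 61.00 mm); After the difference (first − rest): starting from the r=9.5 cylinder, the 11×19.5 cube at (7.5, 6.5) misses the remaining region (no effect) — boundary = 59.59 mm. Overall, the cross-section is a single solid region. Total boundary length (outer) = 59.59 mm.

59.59 mm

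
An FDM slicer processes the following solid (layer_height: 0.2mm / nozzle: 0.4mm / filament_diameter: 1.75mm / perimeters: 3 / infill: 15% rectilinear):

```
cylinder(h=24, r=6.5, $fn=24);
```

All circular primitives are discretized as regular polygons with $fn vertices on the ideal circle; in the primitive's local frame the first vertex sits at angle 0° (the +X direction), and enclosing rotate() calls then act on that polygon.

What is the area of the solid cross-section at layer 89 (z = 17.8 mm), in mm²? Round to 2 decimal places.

At z = 17.8 mm: the r=6.5 cylinder contributes a regular 24-gon of circumradius 6.5 (area = (24/2)·6.500²·sin(360°/24) = 131.22 mm²). Overall, the cross-section is a single solid region. Net area = 131.22 mm².

131.22 mm²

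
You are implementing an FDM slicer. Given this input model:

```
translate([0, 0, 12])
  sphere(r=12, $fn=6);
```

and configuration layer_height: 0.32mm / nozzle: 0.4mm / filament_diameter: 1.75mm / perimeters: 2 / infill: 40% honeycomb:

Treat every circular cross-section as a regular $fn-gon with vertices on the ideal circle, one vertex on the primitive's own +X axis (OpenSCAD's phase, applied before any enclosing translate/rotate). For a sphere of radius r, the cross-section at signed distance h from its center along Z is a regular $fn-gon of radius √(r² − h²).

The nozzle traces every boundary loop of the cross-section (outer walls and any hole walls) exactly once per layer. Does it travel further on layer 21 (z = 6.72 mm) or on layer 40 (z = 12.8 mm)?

Layer 21 (z = 6.72): the r=12 sphere contributes a regular 6-gon of circumradius √(12²−5.28²) = 10.776 (perimeter = 2·6·10.776·sin(180°/6) = 64.66 mm). So its perimeter = 64.66 mm. Layer 40 (z = 12.8): the r=12 sphere contributes a regular 6-gon of circumradius √(12²−0.8²) = 11.973 (perimeter = 2·6·11.973·sin(180°/6) = 71.84 mm). So its perimeter = 71.84 mm. Layer 40 is larger (71.84 vs 64.66 mm).

layer 40 (z = 12.8 mm)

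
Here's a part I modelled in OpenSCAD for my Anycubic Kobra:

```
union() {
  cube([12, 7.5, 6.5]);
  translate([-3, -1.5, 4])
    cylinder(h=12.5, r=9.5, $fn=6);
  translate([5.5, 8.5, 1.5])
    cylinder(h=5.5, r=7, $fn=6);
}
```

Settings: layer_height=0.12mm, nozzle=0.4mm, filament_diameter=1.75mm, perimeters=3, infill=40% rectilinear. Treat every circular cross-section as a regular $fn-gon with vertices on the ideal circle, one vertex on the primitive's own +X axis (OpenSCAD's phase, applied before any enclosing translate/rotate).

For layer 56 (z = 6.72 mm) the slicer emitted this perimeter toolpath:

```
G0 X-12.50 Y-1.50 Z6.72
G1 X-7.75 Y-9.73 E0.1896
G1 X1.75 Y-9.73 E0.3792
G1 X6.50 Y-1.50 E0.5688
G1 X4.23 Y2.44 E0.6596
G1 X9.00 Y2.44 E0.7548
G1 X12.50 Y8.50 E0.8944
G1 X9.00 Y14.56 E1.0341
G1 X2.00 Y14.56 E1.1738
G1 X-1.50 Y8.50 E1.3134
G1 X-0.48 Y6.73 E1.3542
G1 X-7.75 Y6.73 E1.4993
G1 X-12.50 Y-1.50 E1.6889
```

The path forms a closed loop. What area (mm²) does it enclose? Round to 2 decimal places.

Apply the shoelace formula to the sequence of (X, Y) vertices; enclosed area = 352.27 mm².

352.27 mm²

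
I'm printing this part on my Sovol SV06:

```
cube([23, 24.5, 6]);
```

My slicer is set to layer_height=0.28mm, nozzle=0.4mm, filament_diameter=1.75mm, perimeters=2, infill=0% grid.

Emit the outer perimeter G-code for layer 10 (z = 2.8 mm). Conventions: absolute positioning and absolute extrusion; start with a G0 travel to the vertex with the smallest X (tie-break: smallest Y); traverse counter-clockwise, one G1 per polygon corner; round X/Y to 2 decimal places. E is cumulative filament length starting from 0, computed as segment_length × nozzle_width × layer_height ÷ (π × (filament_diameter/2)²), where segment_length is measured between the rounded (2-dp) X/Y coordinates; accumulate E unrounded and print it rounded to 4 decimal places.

G0 X0.00 Y0.00 Z2.80
G1 X23.00 Y0.00 E1.0710
G1 X23.00 Y24.50 E2.2118
G1 X0.00 Y24.50 E3.2828
G1 X0.00 Y0.00 E4.4236

At z = 2.8 mm: the 23×24.5 cube contributes its full rectangle. The outline is a single polygon with 4 vertices. Extrusion per mm of travel: 0.4 × 0.28 / (π × 0.875²) = 0.046564. Accumulating E over each segment gives final E = 4.4236.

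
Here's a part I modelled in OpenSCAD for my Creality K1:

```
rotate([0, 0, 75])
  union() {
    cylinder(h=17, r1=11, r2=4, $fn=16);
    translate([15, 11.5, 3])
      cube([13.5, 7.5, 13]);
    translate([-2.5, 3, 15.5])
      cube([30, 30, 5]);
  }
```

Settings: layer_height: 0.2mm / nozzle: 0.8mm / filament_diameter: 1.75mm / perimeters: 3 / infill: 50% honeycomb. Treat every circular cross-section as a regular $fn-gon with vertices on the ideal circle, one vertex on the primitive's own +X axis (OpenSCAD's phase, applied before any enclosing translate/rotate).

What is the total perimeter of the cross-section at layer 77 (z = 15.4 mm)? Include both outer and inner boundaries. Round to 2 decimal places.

71.08 mm

At z = 15.4 mm: the cone contributes a regular 16-gon of circumradius 4.659 (interpolated between r1=11 and r2=4 at t=0.906) (perimeter = 2·16·4.659·sin(180°/16) = 29.08 mm); the cube at (15, 11.5) is present — its section is the full 13.5×7.5 rectangle (perimeter 42.00 mm); the cube at (-2.5, 3) is absent (z outside [15.5, 20.5]); Taking the union: the 2 present regions are separate (no shared area or edge), so areas and boundary lengths simply add and each stays a separate island — boundary = 71.08 mm; (whole slice rotated 75° about Z — lengths, areas and connectivity unchanged). Overall, the cross-section has 2 separate islands. Total boundary length (outer) = 71.08 mm.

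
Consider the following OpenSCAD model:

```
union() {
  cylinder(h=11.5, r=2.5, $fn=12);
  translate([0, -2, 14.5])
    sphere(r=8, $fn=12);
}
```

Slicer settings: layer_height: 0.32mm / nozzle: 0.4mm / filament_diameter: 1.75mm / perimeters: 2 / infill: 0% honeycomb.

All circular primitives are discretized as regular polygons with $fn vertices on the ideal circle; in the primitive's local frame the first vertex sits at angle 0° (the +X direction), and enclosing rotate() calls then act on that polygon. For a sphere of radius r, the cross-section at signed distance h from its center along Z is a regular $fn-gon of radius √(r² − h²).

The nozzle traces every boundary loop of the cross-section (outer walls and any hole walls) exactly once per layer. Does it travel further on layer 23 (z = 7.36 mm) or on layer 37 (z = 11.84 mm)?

Layer 23 (z = 7.36): the r=2.5 cylinder contributes a regular 12-gon of circumradius 2.5 (perimeter = 2·12·2.500·sin(180°/12) = 15.53 mm); the sphere at (0, -2): section is a regular 12-gon, circumradius = √(r²−h²) = √(8²−7.14²) = 3.608 (perimeter = 2·12·3.608·sin(180°/12) = 22.41 mm); Taking the union: the regions partially overlap (shared area 15.32 mm²), so the edge portions inside another operand are dropped and the merged outline is re-measured after clipping — boundary = 23.71 mm. So its perimeter = 23.71 mm. Layer 37 (z = 11.84): the cylinder is not intersected at this z (z outside [0, 11.5]); the r=8 sphere at (0, -2) contributes a regular 12-gon of circumradius √(8²−2.66²) = 7.545 (perimeter = 2·12·7.545·sin(180°/12) = 46.87 mm); Combining (union): only the r=8 sphere at (0, -2) is present, so the union is just that shape — boundary = 46.87 mm. So its perimeter = 46.87 mm. Layer 37 is larger (46.87 vs 23.71 mm).

layer 37 (z = 11.84 mm)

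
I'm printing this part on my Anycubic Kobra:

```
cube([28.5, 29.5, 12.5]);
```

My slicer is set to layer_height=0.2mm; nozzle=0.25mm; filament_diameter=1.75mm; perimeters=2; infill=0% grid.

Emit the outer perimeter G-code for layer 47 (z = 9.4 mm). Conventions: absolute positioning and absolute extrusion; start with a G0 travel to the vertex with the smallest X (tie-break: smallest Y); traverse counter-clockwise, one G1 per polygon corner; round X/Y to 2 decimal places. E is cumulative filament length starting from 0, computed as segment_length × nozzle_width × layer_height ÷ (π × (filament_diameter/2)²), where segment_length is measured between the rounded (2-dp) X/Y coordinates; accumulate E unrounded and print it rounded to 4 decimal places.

G0 X0.00 Y0.00 Z9.40
G1 X28.50 Y0.00 E0.5924
G1 X28.50 Y29.50 E1.2057
G1 X0.00 Y29.50 E1.7981
G1 X0.00 Y0.00 E2.4114

At z = 9.4 mm: the 28.5×29.5 cube contributes its full rectangle. The outline is a single polygon with 4 vertices. Extrusion per mm of travel: 0.25 × 0.2 / (π × 0.875²) = 0.020788. Accumulating E over each segment gives final E = 2.4114.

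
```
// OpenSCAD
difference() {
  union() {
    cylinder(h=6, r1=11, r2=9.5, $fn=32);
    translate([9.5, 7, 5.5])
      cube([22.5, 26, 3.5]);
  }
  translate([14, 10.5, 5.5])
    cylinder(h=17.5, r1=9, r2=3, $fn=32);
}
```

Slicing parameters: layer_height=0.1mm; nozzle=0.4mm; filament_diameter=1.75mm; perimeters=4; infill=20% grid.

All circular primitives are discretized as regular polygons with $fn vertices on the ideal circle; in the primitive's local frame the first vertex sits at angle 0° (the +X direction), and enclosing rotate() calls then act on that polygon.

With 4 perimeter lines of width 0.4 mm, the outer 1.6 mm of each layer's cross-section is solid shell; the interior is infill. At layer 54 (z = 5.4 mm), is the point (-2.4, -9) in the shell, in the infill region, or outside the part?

shell

At z = 5.4 mm: the cone: at t=0.900 of its height the radius interpolates to r₁+(r₂−r₁)t = 9.650, giving a regular 32-gon of that circumradius; the cube at (9.5, 7) does not reach this height (z outside [5.5, 9]); Taking the union: only the cone is present, so the union is just that shape — 1 connected region; the cone at (14, 10.5) does not reach this height (z outside [5.5, 23]); Taking the first minus the rest: none of the subtracted shapes is present at this height, so the result so far is unchanged — 1 connected region. Overall, the cross-section is a single solid region. The nearest boundary edge runs (-3.69, -8.92)→(-1.88, -9.46); distance from the point to it = 0.29 mm. The point is inside the cross-section, 0.29 mm from the nearest boundary — within the 1.6 mm shell band (4 × 0.4).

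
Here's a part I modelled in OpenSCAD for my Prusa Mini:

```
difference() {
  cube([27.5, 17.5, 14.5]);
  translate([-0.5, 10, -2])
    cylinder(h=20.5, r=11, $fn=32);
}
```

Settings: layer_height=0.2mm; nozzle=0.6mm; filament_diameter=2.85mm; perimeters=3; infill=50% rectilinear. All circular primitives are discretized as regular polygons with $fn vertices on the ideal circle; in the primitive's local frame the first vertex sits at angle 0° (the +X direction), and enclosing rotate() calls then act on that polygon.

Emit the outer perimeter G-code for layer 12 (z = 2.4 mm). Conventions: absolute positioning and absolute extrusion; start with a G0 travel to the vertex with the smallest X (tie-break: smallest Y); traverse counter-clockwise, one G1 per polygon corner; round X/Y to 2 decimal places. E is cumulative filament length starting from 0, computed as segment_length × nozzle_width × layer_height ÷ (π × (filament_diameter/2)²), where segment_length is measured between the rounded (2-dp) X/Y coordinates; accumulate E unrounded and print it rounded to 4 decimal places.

At z = 2.4 mm: the cube (footprint 27.5×17.5) is included at this height; the r=11 cylinder at (-0.5, 10) contributes a regular 32-gon of circumradius 11; Subtracting the remaining from the first: starting from the 27.5×17.5 cube, the r=11 cylinder at (-0.5, 10) partially overlaps it — only the 158.01 mm² overlap (of its 377.69 mm²) is removed, clipping the outline — 1 connected region. The outline is a single polygon with 13 vertices. Extrusion per mm of travel: 0.6 × 0.2 / (π × 1.425²) = 0.018811. Accumulating E over each segment gives final E = 1.5395.

G0 X4.01 Y0.00 Z2.40
G1 X27.50 Y0.00 E0.4419
G1 X27.50 Y17.50 E0.7710
G1 X7.51 Y17.50 E1.1471
G1 X8.65 Y16.11 E1.1809
G1 X9.66 Y14.21 E1.2214
G1 X10.29 Y12.15 E1.2619
G1 X10.50 Y10.00 E1.3025
G1 X10.29 Y7.85 E1.3432
G1 X9.66 Y5.79 E1.3837
G1 X8.65 Y3.89 E1.4241
G1 X7.28 Y2.22 E1.4648
G1 X5.61 Y0.85 E1.5054
G1 X4.01 Y0.00 E1.5395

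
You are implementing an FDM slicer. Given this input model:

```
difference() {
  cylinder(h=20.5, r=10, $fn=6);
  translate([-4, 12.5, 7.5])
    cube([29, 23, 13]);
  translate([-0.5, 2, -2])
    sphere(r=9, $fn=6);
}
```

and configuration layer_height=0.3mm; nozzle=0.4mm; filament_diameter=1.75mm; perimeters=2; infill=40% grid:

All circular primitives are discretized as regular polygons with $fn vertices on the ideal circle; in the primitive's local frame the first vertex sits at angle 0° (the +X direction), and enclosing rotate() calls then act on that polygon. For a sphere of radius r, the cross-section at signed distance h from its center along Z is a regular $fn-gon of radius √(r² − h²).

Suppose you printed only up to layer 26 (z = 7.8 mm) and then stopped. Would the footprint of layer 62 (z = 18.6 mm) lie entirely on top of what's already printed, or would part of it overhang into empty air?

entirely on top

Compare the two slices. At z = 7.8: the r=10 cylinder gives a regular 6-gon of circumradius 10 (constant along its height) (area = (6/2)·10.000²·sin(360°/6) = 259.81 mm²); the cube at (-4, 12.5) (footprint 29×23) is included at this height (area 667.00 mm²); the sphere at (-0.5, 2) does not reach this height (|z−center|=9.800 > r=9); Taking the first minus the rest: starting from the r=10 cylinder (259.81 mm²), the 29×23 cube at (-4, 12.5) misses the remaining region (no effect) — area = 259.81 mm². At z = 18.6: the r=10 cylinder contributes a regular 6-gon of circumradius 10 (area = (6/2)·10.000²·sin(360°/6) = 259.81 mm²); the 29×23 cube at (-4, 12.5) contributes its full rectangle (area 667.00 mm²); the sphere at (-0.5, 2) is absent (|z−center|=20.600 > r=9); Taking the first minus the rest: starting from the r=10 cylinder (259.81 mm²), the 29×23 cube at (-4, 12.5) misses the remaining region (no effect) — area = 259.81 mm². Checking containment: the cross-section at z = 18.6 is a subset of the cross-section at z = 7.8.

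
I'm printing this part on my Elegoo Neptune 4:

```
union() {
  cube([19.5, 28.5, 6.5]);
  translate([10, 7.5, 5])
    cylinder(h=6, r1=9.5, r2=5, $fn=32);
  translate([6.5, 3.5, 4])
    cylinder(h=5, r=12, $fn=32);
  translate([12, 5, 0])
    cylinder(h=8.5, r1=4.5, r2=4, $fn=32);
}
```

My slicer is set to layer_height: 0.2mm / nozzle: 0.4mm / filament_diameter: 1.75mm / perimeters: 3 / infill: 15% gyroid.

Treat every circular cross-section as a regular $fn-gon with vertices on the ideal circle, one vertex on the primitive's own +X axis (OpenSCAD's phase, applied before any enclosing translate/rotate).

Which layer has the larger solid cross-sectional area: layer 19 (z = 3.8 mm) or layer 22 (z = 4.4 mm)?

layer 22 (z = 4.4 mm)

Layer 19 (z = 3.8): the cube is present — its section is the full 19.5×28.5 rectangle (area 555.75 mm²); the cone at (10, 7.5) is not intersected at this z (z outside [5, 11]); the cylinder at (6.5, 3.5) is absent (z outside [4, 9]); the cone at (12, 5) (r1=4.5→r2=4) has section circumradius 4.276 here — a regular 32-gon (area = (32/2)·4.276²·sin(360°/32) = 57.09 mm²); Merging all regions: the cone at (12, 5) lies entirely inside the 19.5×28.5 cube, so the union is just the 19.5×28.5 cube — area = 555.75 mm². So its area = 555.75 mm². Layer 22 (z = 4.4): the cube (footprint 19.5×28.5) is included at this height (area 555.75 mm²); the cone at (10, 7.5) is absent (z outside [5, 11]); the r=12 cylinder at (6.5, 3.5) gives a regular 32-gon of circumradius 12 (constant along its height) (area = (32/2)·12.000²·sin(360°/32) = 449.49 mm²); the cone at (12, 5) contributes a regular 32-gon of circumradius 4.241 (interpolated between r1=4.5 and r2=4 at t=0.518) (area = (32/2)·4.241²·sin(360°/32) = 56.15 mm²); Taking the union: the regions partially overlap — summed areas 1061.39 mm² minus the doubly-counted overlap 306.26 mm² gives 755.13 mm² — area = 755.13 mm². So its area = 755.13 mm². Layer 22 is larger (755.13 vs 555.75 mm²).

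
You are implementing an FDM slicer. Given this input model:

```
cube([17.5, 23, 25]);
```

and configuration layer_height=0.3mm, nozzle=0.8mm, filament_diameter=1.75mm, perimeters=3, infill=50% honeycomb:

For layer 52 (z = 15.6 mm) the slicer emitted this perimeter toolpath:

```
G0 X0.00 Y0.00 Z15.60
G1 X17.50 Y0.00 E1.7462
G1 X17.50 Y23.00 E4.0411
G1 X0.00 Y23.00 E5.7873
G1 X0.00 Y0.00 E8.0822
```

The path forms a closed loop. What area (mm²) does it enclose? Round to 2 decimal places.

402.50 mm²

Apply the shoelace formula to the sequence of (X, Y) vertices; enclosed area = 402.50 mm².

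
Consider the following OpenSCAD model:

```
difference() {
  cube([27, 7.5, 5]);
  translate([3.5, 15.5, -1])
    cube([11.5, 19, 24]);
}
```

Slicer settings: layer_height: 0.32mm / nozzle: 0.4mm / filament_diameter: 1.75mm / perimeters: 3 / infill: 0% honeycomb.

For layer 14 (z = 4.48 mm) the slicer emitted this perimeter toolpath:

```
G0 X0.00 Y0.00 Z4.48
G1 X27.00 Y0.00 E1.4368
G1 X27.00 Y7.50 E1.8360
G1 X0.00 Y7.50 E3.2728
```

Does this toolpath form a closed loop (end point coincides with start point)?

no

Start point (G0): (0.00, 0.00). End point (last G1): the path does not return to the start — open.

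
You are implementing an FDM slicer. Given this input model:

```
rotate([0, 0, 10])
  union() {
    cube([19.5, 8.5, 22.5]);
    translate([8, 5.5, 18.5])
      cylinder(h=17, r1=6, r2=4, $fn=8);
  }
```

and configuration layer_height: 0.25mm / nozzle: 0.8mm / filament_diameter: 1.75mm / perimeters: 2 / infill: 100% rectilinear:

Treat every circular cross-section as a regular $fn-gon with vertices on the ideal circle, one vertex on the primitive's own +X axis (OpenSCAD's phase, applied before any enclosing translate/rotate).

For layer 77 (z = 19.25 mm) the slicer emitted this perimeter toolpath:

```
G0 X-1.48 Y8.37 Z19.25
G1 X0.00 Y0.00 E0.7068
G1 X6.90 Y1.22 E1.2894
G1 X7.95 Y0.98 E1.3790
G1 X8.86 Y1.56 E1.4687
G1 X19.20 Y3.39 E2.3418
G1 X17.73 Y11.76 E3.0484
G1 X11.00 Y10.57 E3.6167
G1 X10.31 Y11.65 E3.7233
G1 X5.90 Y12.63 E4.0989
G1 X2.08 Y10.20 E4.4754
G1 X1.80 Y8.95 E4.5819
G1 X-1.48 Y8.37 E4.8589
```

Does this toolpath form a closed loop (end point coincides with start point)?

Start point (G0): (-1.48, 8.37). End point (last G1): the path returns to the start — closed.

yes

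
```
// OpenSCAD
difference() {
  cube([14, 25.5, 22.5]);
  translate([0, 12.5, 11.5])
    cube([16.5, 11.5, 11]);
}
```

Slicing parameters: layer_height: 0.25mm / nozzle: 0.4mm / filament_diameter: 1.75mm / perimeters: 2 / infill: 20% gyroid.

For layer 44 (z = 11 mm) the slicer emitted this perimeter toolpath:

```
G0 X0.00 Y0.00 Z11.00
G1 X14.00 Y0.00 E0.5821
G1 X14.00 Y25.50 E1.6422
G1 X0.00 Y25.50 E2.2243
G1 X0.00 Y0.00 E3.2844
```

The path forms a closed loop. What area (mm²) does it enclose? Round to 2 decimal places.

357.00 mm²

Apply the shoelace formula to the sequence of (X, Y) vertices; enclosed area = 357.00 mm².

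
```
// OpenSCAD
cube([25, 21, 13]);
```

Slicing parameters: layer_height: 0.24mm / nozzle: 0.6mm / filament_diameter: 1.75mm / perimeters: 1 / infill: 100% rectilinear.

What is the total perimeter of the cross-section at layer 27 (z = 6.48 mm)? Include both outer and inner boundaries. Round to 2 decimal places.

92.00 mm

At z = 6.48 mm: the cube is present — its section is the full 25×21 rectangle (perimeter 92.00 mm). Overall, the cross-section is a single solid region. Total boundary length (outer) = 92.00 mm.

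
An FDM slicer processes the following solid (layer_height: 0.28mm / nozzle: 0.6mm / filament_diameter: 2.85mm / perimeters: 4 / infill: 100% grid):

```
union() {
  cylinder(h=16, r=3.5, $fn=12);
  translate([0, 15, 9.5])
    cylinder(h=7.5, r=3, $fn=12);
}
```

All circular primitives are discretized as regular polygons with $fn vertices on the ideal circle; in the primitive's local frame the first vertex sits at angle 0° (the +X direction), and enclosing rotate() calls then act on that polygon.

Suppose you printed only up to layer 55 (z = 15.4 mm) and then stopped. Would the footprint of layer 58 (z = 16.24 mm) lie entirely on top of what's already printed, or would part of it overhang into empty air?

entirely on top

Compare the two slices. At z = 15.4: the r=3.5 cylinder gives a regular 12-gon of circumradius 3.5 (constant along its height) (area = (12/2)·3.500²·sin(360°/12) = 36.75 mm²); the r=3 cylinder at (0, 15) gives a regular 12-gon of circumradius 3 (constant along its height) (area = (12/2)·3.000²·sin(360°/12) = 27.00 mm²); Combining (union): the 2 present regions are separate (no shared area or edge), so areas and boundary lengths simply add and each stays a separate island — area = 63.75 mm². At z = 16.24: the cylinder is not intersected at this z (z outside [0, 16]); the cylinder at (0, 15): section is a regular 12-gon, circumradius r=3 (area = (12/2)·3.000²·sin(360°/12) = 27.00 mm²); Taking the union: only the r=3 cylinder at (0, 15) is present, so the union is just that shape — area = 27.00 mm². Checking containment: the cross-section at z = 16.24 is a subset of the cross-section at z = 15.4.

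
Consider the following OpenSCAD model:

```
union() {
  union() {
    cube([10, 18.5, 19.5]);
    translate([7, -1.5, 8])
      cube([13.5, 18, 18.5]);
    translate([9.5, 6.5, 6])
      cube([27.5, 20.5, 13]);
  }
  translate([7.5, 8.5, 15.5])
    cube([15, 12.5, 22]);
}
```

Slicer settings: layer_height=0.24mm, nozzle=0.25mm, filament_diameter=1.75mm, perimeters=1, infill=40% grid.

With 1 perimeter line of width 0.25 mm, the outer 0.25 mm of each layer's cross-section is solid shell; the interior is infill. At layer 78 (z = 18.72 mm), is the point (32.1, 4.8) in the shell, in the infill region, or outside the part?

At z = 18.72 mm: the cube (footprint 10×18.5) is included at this height; the 13.5×18 cube at (7, -1.5) contributes its full rectangle; the 27.5×20.5 cube at (9.5, 6.5) contributes its full rectangle; Combining (union): the regions partially overlap (shared area 160.50 mm²), so overlapping operands fuse into one piece — 1 connected region; the cube at (7.5, 8.5) (footprint 15×12.5) is included at this height; Merging all regions: the regions partially overlap (shared area 182.50 mm²), so overlapping operands fuse into one piece — 1 connected region. Overall, the cross-section is a single solid region. The nearest boundary edge runs (37.00, 6.50)→(20.50, 6.50); distance from the point to it = 1.70 mm. The point is not inside any of the regions above, so it lies outside the cross-section (1.70 mm from the nearest boundary).

outside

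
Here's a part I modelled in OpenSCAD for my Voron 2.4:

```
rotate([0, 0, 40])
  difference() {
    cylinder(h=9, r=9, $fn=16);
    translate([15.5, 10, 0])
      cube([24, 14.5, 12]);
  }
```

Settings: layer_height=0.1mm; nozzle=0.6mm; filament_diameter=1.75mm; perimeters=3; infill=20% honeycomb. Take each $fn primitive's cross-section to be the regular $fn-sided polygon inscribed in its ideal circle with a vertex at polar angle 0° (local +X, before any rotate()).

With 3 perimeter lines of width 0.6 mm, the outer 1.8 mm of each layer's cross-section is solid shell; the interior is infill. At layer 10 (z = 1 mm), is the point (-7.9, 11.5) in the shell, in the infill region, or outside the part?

At z = 1 mm: the r=9 cylinder gives a regular 16-gon of circumradius 9 (constant along its height); the cube at (15.5, 10) (footprint 24×14.5) is included at this height; Taking the first minus the rest: starting from the r=9 cylinder, the 24×14.5 cube at (15.5, 10) misses the remaining region (no effect) — 1 connected region; (rotated 40° about Z; rotation is an isometry so areas/perimeters/island counts are preserved). Overall, the cross-section is a single solid region. Undo the 40° rotation: the query point maps to (1.340, 13.888) in the un-rotated model frame. The nearest boundary edge runs (0.00, 9.00)→(3.44, 8.31); distance from the point to it = 5.06 mm. The point is not inside any of the regions above, so it lies outside the cross-section (5.06 mm from the nearest boundary).

outside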